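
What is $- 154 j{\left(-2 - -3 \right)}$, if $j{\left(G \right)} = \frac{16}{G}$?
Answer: $-2464$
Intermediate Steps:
$- 154 j{\left(-2 - -3 \right)} = - 154 \frac{16}{-2 - -3} = - 154 \frac{16}{-2 + 3} = - 154 \cdot \frac{16}{1} = - 154 \cdot 16 \cdot 1 = \left(-154\right) 16 = -2464$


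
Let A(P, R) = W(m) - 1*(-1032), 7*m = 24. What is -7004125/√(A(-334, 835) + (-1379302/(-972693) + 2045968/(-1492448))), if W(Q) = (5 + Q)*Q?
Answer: -147086625*√47550656279407554705425114/4716762494923919 ≈ -2.1503e+5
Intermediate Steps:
m = 24/7 (m = (⅐)*24 = 24/7 ≈ 3.4286)
W(Q) = Q*(5 + Q)
A(P, R) = 51984/49 (A(P, R) = 24*(5 + 24/7)/7 - 1*(-1032) = (24/7)*(59/7) + 1032 = 1416/49 + 1032 = 51984/49)
-7004125/√(A(-334, 835) + (-1379302/(-972693) + 2045968/(-1492448))) = -7004125/√(51984/49 + (-1379302/(-972693) + 2045968/(-1492448))) = -7004125/√(51984/49 + (-1379302*(-1/972693) + 2045968*(-1/1492448))) = -7004125/√(51984/49 + (1379302/972693 - 127873/93278)) = -7004125/√(51984/49 + 4277359967/90730857654) = -7004125*21*√47550656279407554705425114/4716762494923919 = -147086625*√47550656279407554705425114/4716762494923919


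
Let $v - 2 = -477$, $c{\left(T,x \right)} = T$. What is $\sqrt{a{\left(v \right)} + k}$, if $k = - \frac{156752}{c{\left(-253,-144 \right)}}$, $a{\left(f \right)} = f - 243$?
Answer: $\frac{i \sqrt{6300206}}{253} \approx 9.921 i$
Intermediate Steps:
$v = -475$ ($v = 2 - 477 = -475$)
$a{\left(f \right)} = -243 + f$
$k = \frac{156752}{253}$ ($k = - \frac{156752}{-253} = \left(-156752\right) \left(- \frac{1}{253}\right) = \frac{156752}{253} \approx 619.57$)
$\sqrt{a{\left(v \right)} + k} = \sqrt{\left(-243 - 475\right) + \frac{156752}{253}} = \sqrt{-718 + \frac{156752}{253}} = \sqrt{- \frac{24902}{253}} = \frac{i \sqrt{6300206}}{253}$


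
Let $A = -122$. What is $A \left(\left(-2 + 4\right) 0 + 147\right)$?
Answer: $-17934$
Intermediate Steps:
$A \left(\left(-2 + 4\right) 0 + 147\right) = - 122 \left(\left(-2 + 4\right) 0 + 147\right) = - 122 \left(2 \cdot 0 + 147\right) = - 122 \left(0 + 147\right) = \left(-122\right) 147 = -17934$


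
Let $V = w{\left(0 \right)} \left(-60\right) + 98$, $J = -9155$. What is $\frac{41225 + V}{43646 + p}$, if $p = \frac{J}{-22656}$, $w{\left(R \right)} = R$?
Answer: $\frac{936213888}{988852931} \approx 0.94677$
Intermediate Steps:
$V = 98$ ($V = 0 \left(-60\right) + 98 = 0 + 98 = 98$)
$p = \frac{9155}{22656}$ ($p = - \frac{9155}{-22656} = \left(-9155\right) \left(- \frac{1}{22656}\right) = \frac{9155}{22656} \approx 0.40409$)
$\frac{41225 + V}{43646 + p} = \frac{41225 + 98}{43646 + \frac{9155}{22656}} = \frac{41323}{\frac{988852931}{22656}} = 41323 \cdot \frac{22656}{988852931} = \frac{936213888}{988852931}$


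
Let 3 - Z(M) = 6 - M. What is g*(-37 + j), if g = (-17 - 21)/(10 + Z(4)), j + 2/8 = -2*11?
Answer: 4503/22 ≈ 204.68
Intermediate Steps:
j = -89/4 (j = -¼ - 2*11 = -¼ - 22 = -89/4 ≈ -22.250)
Z(M) = -3 + M (Z(M) = 3 - (6 - M) = 3 + (-6 + M) = -3 + M)
g = -38/11 (g = (-17 - 21)/(10 + (-3 + 4)) = -38/(10 + 1) = -38/11 ≈ -3.4545)
g*(-37 + j) = -38*(-37 - 89/4)/11 = -38/11*(-237/4) = 4503/22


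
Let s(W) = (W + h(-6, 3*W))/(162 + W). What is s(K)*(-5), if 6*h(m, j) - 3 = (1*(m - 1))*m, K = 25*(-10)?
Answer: -2425/176 ≈ -13.778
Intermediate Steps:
K = -250
h(m, j) = 1/2 + m*(-1 + m)/6 (h(m, j) = 1/2 + ((1*(m - 1))*m)/6 = 1/2 + ((1*(-1 + m))*m)/6 = 1/2 + ((-1 + m)*m)/6 = 1/2 + (m*(-1 + m))/6 = 1/2 + m*(-1 + m)/6)
s(W) = (15/2 + W)/(162 + W) (s(W) = (W + (1/2 - 1/6*(-6) + (1/6)*(-6)**2))/(162 + W) = (W + (1/2 + 1 + (1/6)*36))/(162 + W) = (W + (1/2 + 1 + 6))/(162 + W) = (W + 15/2)/(162 + W) = (15/2 + W)/(162 + W))
s(K)*(-5) = ((15/2 - 250)/(162 - 250))*(-5) = (-485/2/(-88))*(-5) = -1/88*(-485/2)*(-5) = (485/176)*(-5) = -2425/176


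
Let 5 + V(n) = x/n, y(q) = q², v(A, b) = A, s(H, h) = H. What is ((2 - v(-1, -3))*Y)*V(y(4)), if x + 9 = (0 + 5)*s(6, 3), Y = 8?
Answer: -177/2 ≈ -88.500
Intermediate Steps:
x = 21 (x = -9 + (0 + 5)*6 = -9 + 5*6 = -9 + 30 = 21)
V(n) = -5 + 21/n
((2 - v(-1, -3))*Y)*V(y(4)) = ((2 - 1*(-1))*8)*(-5 + 21/(4²)) = ((2 + 1)*8)*(-5 + 21/16) = (3*8)*(-5 + 21*(1/16)) = 24*(-5 + 21/16) = 24*(-59/16) = -177/2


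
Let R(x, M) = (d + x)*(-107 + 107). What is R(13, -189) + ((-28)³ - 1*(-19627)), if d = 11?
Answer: -2325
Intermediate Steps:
R(x, M) = 0 (R(x, M) = (11 + x)*(-107 + 107) = (11 + x)*0 = 0)
R(13, -189) + ((-28)³ - 1*(-19627)) = 0 + ((-28)³ - 1*(-19627)) = 0 + (-21952 + 19627) = 0 - 2325 = -2325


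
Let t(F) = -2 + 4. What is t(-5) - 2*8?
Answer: -14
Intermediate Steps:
t(F) = 2
t(-5) - 2*8 = 2 - 2*8 = 2 - 16 = -14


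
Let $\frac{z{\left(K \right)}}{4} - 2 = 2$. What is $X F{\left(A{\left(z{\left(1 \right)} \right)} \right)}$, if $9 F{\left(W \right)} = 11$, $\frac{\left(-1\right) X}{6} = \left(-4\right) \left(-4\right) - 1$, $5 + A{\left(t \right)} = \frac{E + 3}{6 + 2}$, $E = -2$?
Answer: $-110$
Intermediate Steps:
$z{\left(K \right)} = 16$ ($z{\left(K \right)} = 8 + 4 \cdot 2 = 8 + 8 = 16$)
$A{\left(t \right)} = - \frac{39}{8}$ ($A{\left(t \right)} = -5 + \frac{-2 + 3}{6 + 2} = -5 + 1 \cdot \frac{1}{8} = -5 + \frac{1}{8} = - \frac{39}{8}$)
$X = -90$ ($X = - 6 \left(\left(-4\right) \left(-4\right) - 1\right) = - 6 \left(16 - 1\right) = \left(-6\right) 15 = -90$)
$F{\left(W \right)} = \frac{11}{9}$ ($F{\left(W \right)} = \frac{1}{9} \cdot 11 = \frac{11}{9}$)
$X F{\left(A{\left(z{\left(1 \right)} \right)} \right)} = \left(-90\right) \frac{11}{9} = -110$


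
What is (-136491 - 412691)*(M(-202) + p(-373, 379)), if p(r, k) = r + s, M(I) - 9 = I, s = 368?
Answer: 108738036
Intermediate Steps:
M(I) = 9 + I
p(r, k) = 368 + r (p(r, k) = r + 368 = 368 + r)
(-136491 - 412691)*(M(-202) + p(-373, 379)) = (-136491 - 412691)*((9 - 202) + (368 - 373)) = -549182*(-193 - 5) = -549182*(-198) = 108738036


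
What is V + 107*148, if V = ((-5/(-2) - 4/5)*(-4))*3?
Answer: 79078/5 ≈ 15816.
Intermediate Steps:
V = -102/5 (V = ((-5*(-1/2) - 4*1/5)*(-4))*3 = ((5/2 - 4/5)*(-4))*3 = ((17/10)*(-4))*3 = -34/5*3 = -102/5 ≈ -20.400)
V + 107*148 = -102/5 + 107*148 = -102/5 + 15836 = 79078/5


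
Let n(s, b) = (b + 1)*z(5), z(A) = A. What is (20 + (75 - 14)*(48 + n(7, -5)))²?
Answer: 2985984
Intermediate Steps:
n(s, b) = 5 + 5*b (n(s, b) = (b + 1)*5 = (1 + b)*5 = 5 + 5*b)
(20 + (75 - 14)*(48 + n(7, -5)))² = (20 + (75 - 14)*(48 + (5 + 5*(-5))))² = (20 + 61*(48 + (5 - 25)))² = (20 + 61*(48 - 20))² = (20 + 61*28)² = (20 + 1708)² = 1728² = 2985984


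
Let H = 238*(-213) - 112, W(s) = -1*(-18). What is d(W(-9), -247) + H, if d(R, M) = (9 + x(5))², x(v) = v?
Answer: -50610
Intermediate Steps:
W(s) = 18
d(R, M) = 196 (d(R, M) = (9 + 5)² = 14² = 196)
H = -50806 (H = -50694 - 112 = -50806)
d(W(-9), -247) + H = 196 - 50806 = -50610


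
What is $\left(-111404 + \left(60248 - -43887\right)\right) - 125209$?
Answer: $-132478$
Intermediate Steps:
$\left(-111404 + \left(60248 - -43887\right)\right) - 125209 = \left(-111404 + \left(60248 + \left(-25584 + 69471\right)\right)\right) - 125209 = \left(-111404 + \left(60248 + 43887\right)\right) - 125209 = \left(-111404 + 104135\right) - 125209 = -7269 - 125209 = -132478$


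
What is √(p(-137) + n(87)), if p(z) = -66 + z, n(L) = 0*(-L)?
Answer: I*√203 ≈ 14.248*I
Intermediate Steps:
n(L) = 0
√(p(-137) + n(87)) = √((-66 - 137) + 0) = √(-203 + 0) = √(-203) = I*√203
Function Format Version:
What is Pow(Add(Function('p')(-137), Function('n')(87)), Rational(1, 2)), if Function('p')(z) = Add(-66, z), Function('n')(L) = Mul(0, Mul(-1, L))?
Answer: Mul(I, Pow(203, Rational(1, 2))) ≈ Mul(14.248, I)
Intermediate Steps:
Function('n')(L) = 0
Pow(Add(Function('p')(-137), Function('n')(87)), Rational(1, 2)) = Pow(Add(Add(-66, -137), 0), Rational(1, 2)) = Pow(Add(-203, 0), Rational(1, 2)) = Pow(-203, Rational(1, 2)) = Mul(I, Pow(203, Rational(1, 2)))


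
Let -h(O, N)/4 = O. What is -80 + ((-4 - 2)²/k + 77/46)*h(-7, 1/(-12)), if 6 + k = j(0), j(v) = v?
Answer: -4626/23 ≈ -201.13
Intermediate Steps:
k = -6 (k = -6 + 0 = -6)
h(O, N) = -4*O
-80 + ((-4 - 2)²/k + 77/46)*h(-7, 1/(-12)) = -80 + ((-4 - 2)²/(-6) + 77/46)*(-4*(-7)) = -80 + ((-6)²*(-⅙) + 77*(1/46))*28 = -80 + (36*(-⅙) + 77/46)*28 = -80 + (-6 + 77/46)*28 = -80 - 199/46*28 = -80 - 2786/23 = -4626/23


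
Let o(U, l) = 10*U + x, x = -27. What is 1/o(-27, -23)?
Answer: -1/297 ≈ -0.0033670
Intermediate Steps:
o(U, l) = -27 + 10*U (o(U, l) = 10*U - 27 = -27 + 10*U)
1/o(-27, -23) = 1/(-27 + 10*(-27)) = 1/(-27 - 270) = 1/(-297) = -1/297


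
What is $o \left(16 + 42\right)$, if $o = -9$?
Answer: $-522$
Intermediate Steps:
$o \left(16 + 42\right) = - 9 \left(16 + 42\right) = \left(-9\right) 58 = -522$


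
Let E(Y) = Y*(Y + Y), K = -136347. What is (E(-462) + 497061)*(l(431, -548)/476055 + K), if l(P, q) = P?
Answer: -44722074080606/355 ≈ -1.2598e+11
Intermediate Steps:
E(Y) = 2*Y² (E(Y) = Y*(2*Y) = 2*Y²)
(E(-462) + 497061)*(l(431, -548)/476055 + K) = (2*(-462)² + 497061)*(431/476055 - 136347) = (2*213444 + 497061)*(431*(1/476055) - 136347) = (426888 + 497061)*(431/476055 - 136347) = 923949*(-64908670654/476055) = -44722074080606/355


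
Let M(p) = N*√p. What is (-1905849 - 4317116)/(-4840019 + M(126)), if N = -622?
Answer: 30119268836335/23425735172977 - 11612052690*√14/23425735172977 ≈ 1.2839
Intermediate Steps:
M(p) = -622*√p
(-1905849 - 4317116)/(-4840019 + M(126)) = (-1905849 - 4317116)/(-4840019 - 1866*√14) = -6222965/(-4840019 - 1866*√14)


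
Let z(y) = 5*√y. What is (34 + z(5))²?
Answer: 1281 + 340*√5 ≈ 2041.3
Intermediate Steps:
(34 + z(5))² = (34 + 5*√5)²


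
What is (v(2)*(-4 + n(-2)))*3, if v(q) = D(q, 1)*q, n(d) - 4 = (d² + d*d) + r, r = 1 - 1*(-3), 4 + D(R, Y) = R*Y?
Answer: -144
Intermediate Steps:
D(R, Y) = -4 + R*Y
r = 4 (r = 1 + 3 = 4)
n(d) = 8 + 2*d² (n(d) = 4 + ((d² + d*d) + 4) = 4 + ((d² + d²) + 4) = 4 + (2*d² + 4) = 4 + (4 + 2*d²) = 8 + 2*d²)
v(q) = q*(-4 + q) (v(q) = (-4 + q*1)*q = (-4 + q)*q = q*(-4 + q))
(v(2)*(-4 + n(-2)))*3 = ((2*(-4 + 2))*(-4 + (8 + 2*(-2)²)))*3 = ((2*(-2))*(-4 + (8 + 2*4)))*3 = -4*(-4 + (8 + 8))*3 = -4*(-4 + 16)*3 = -4*12*3 = -48*3 = -144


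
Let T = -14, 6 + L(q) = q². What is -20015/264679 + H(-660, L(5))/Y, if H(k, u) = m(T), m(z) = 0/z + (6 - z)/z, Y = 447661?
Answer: -62722191195/829405260733 ≈ -0.075623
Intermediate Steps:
L(q) = -6 + q²
m(z) = (6 - z)/z (m(z) = 0 + (6 - z)/z = (6 - z)/z)
H(k, u) = -10/7 (H(k, u) = (6 - 1*(-14))/(-14) = -(6 + 14)/14 = -1/14*20 = -10/7)
-20015/264679 + H(-660, L(5))/Y = -20015/264679 - 10/7/447661 = -20015*1/264679 - 10/7*1/447661 = -20015/264679 - 10/3133627 = -62722191195/829405260733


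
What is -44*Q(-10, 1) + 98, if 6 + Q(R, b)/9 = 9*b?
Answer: -1090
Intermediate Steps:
Q(R, b) = -54 + 81*b (Q(R, b) = -54 + 9*(9*b) = -54 + 81*b)
-44*Q(-10, 1) + 98 = -44*(-54 + 81*1) + 98 = -44*(-54 + 81) + 98 = -44*27 + 98 = -1188 + 98 = -1090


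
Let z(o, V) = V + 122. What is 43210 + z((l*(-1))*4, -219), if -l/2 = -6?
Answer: 43113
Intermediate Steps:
l = 12 (l = -2*(-6) = 12)
z(o, V) = 122 + V
43210 + z((l*(-1))*4, -219) = 43210 + (122 - 219) = 43210 - 97 = 43113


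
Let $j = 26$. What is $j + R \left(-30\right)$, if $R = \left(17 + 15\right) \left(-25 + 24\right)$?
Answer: $986$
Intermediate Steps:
$R = -32$ ($R = 32 \left(-1\right) = -32$)
$j + R \left(-30\right) = 26 - -960 = 26 + 960 = 986$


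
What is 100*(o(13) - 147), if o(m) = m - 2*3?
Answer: -14000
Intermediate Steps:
o(m) = -6 + m (o(m) = m - 6 = -6 + m)
100*(o(13) - 147) = 100*((-6 + 13) - 147) = 100*(7 - 147) = 100*(-140) = -14000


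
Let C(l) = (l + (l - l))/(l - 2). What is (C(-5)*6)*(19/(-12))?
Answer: -95/14 ≈ -6.7857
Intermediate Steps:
C(l) = l/(-2 + l) (C(l) = (l + 0)/(-2 + l) = l/(-2 + l))
(C(-5)*6)*(19/(-12)) = (-5/(-2 - 5)*6)*(19/(-12)) = (-5/(-7)*6)*(19*(-1/12)) = (-5*(-⅐)*6)*(-19/12) = ((5/7)*6)*(-19/12) = (30/7)*(-19/12) = -95/14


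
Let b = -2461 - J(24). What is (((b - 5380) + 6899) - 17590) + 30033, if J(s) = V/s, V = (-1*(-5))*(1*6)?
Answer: 45999/4 ≈ 11500.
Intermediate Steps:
V = 30 (V = 5*6 = 30)
J(s) = 30/s
b = -9849/4 (b = -2461 - 30/24 = -2461 - 1*5/4 = -2461 - 5/4 = -9849/4 ≈ -2462.3)
(((b - 5380) + 6899) - 17590) + 30033 = (((-9849/4 - 5380) + 6899) - 17590) + 30033 = ((-31369/4 + 6899) - 17590) + 30033 = (-3773/4 - 17590) + 30033 = -74133/4 + 30033 = 45999/4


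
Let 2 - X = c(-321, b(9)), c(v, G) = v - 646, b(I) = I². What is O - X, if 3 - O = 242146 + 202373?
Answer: -445485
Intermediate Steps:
c(v, G) = -646 + v
X = 969 (X = 2 - (-646 - 321) = 2 - 1*(-967) = 2 + 967 = 969)
O = -444516 (O = 3 - (242146 + 202373) = 3 - 1*444519 = 3 - 444519 = -444516)
O - X = -444516 - 1*969 = -444516 - 969 = -445485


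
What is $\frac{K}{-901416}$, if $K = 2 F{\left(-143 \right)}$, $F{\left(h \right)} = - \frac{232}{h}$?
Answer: $- \frac{58}{16112811} \approx -3.5996 \cdot 10^{-6}$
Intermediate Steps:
$K = \frac{464}{143}$ ($K = 2 \left(- \frac{232}{-143}\right) = 2 \left(\left(-232\right) \left(- \frac{1}{143}\right)\right) = 2 \cdot \frac{232}{143} = \frac{464}{143} \approx 3.2448$)
$\frac{K}{-901416} = \frac{464}{143 \left(-901416\right)} = \frac{464}{143} \left(- \frac{1}{901416}\right) = - \frac{58}{16112811}$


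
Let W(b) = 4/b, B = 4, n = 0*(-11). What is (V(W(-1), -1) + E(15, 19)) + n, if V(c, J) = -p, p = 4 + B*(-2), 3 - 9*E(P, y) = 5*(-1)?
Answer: 44/9 ≈ 4.8889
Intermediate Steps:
n = 0
E(P, y) = 8/9 (E(P, y) = ⅓ - 5*(-1)/9 = ⅓ - ⅑*(-5) = ⅓ + 5/9 = 8/9)
p = -4 (p = 4 + 4*(-2) = 4 - 8 = -4)
V(c, J) = 4 (V(c, J) = -1*(-4) = 4)
(V(W(-1), -1) + E(15, 19)) + n = (4 + 8/9) + 0 = 44/9 + 0 = 44/9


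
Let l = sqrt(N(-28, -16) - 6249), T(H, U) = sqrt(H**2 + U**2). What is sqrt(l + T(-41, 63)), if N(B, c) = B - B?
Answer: sqrt(5*sqrt(226) + I*sqrt(6249)) ≈ 9.5981 + 4.118*I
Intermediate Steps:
N(B, c) = 0
l = I*sqrt(6249) (l = sqrt(0 - 6249) = sqrt(-6249) = I*sqrt(6249) ≈ 79.051*I)
sqrt(l + T(-41, 63)) = sqrt(I*sqrt(6249) + sqrt((-41)**2 + 63**2)) = sqrt(I*sqrt(6249) + sqrt(1681 + 3969)) = sqrt(I*sqrt(6249) + sqrt(5650)) = sqrt(I*sqrt(6249) + 5*sqrt(226)) = sqrt(5*sqrt(226) + I*sqrt(6249))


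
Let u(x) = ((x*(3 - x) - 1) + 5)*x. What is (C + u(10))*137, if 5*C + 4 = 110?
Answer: -437578/5 ≈ -87516.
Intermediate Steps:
C = 106/5 (C = -4/5 + (1/5)*110 = -4/5 + 22 = 106/5 ≈ 21.200)
u(x) = x*(4 + x*(3 - x)) (u(x) = ((-1 + x*(3 - x)) + 5)*x = (4 + x*(3 - x))*x = x*(4 + x*(3 - x)))
(C + u(10))*137 = (106/5 + 10*(4 - 1*10**2 + 3*10))*137 = (106/5 + 10*(4 - 1*100 + 30))*137 = (106/5 + 10*(4 - 100 + 30))*137 = (106/5 + 10*(-66))*137 = (106/5 - 660)*137 = -3194/5*137 = -437578/5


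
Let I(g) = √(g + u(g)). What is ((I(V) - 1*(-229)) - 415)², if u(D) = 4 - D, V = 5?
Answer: 33856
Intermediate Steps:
I(g) = 2 (I(g) = √(g + (4 - g)) = √4 = 2)
((I(V) - 1*(-229)) - 415)² = ((2 - 1*(-229)) - 415)² = ((2 + 229) - 415)² = (231 - 415)² = (-184)² = 33856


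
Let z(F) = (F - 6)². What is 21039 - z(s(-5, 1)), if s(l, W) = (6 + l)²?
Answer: 21014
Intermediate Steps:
z(F) = (-6 + F)²
21039 - z(s(-5, 1)) = 21039 - (-6 + (6 - 5)²)² = 21039 - (-6 + 1²)² = 21039 - (-6 + 1)² = 21039 - 1*(-5)² = 21039 - 1*25 = 21039 - 25 = 21014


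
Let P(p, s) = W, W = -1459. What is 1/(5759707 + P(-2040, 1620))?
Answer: 1/5758248 ≈ 1.7366e-7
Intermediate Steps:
P(p, s) = -1459
1/(5759707 + P(-2040, 1620)) = 1/(5759707 - 1459) = 1/5758248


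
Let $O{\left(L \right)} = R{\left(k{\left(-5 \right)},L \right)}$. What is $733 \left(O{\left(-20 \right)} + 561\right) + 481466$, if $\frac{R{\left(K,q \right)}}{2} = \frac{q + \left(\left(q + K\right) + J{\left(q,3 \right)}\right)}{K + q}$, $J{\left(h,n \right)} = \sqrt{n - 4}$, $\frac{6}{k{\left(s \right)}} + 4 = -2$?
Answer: $\frac{18806365}{21} - \frac{1466 i}{21} \approx 8.9554 \cdot 10^{5} - 69.81 i$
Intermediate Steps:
$k{\left(s \right)} = -1$ ($k{\left(s \right)} = \frac{6}{-4 - 2} = \frac{6}{-6} = 6 \left(- \frac{1}{6}\right) = -1$)
$J{\left(h,n \right)} = \sqrt{-4 + n}$
$R{\left(K,q \right)} = \frac{2 \left(i + K + 2 q\right)}{K + q}$ ($R{\left(K,q \right)} = 2 \frac{q + \left(\left(q + K\right) + \sqrt{-4 + 3}\right)}{K + q} = 2 \frac{q + \left(\left(K + q\right) + \sqrt{-1}\right)}{K + q} = 2 \frac{q + \left(\left(K + q\right) + i\right)}{K + q} = 2 \frac{q + \left(i + K + q\right)}{K + q} = 2 \frac{i + K + 2 q}{K + q} = \frac{2 \left(i + K + 2 q\right)}{K + q}$)
$O{\left(L \right)} = \frac{2 \left(-1 + i + 2 L\right)}{-1 + L}$ ($O{\left(L \right)} = \frac{2 \left(i - 1 + 2 L\right)}{-1 + L} = \frac{2 \left(-1 + i + 2 L\right)}{-1 + L}$)
$733 \left(O{\left(-20 \right)} + 561\right) + 481466 = 733 \left(\frac{2 \left(-1 + i + 2 \left(-20\right)\right)}{-1 - 20} + 561\right) + 481466 = 733 \left(\frac{2 \left(-1 + i - 40\right)}{-21} + 561\right) + 481466 = 733 \left(2 \left(- \frac{1}{21}\right) \left(-41 + i\right) + 561\right) + 481466 = 733 \left(\left(\frac{82}{21} - \frac{2 i}{21}\right) + 561\right) + 481466 = 733 \left(\frac{11863}{21} - \frac{2 i}{21}\right) + 481466 = \left(\frac{8695579}{21} - \frac{1466 i}{21}\right) + 481466 = \frac{18806365}{21} - \frac{1466 i}{21}$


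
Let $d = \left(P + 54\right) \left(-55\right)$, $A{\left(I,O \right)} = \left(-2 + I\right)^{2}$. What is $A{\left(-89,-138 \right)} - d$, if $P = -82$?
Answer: $6741$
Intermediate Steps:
$d = 1540$ ($d = \left(-82 + 54\right) \left(-55\right) = \left(-28\right) \left(-55\right) = 1540$)
$A{\left(-89,-138 \right)} - d = \left(-2 - 89\right)^{2} - 1540 = \left(-91\right)^{2} - 1540 = 8281 - 1540 = 6741$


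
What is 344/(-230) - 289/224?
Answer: -71763/25760 ≈ -2.7858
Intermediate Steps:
344/(-230) - 289/224 = 344*(-1/230) - 289*1/224 = -172/115 - 289/224 = -71763/25760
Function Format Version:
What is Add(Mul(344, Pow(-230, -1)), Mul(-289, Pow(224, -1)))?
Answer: Rational(-71763, 25760) ≈ -2.7858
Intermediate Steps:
Add(Mul(344, Pow(-230, -1)), Mul(-289, Pow(224, -1))) = Add(Mul(344, Rational(-1, 230)), Mul(-289, Rational(1, 224))) = Add(Rational(-172, 115), Rational(-289, 224)) = Rational(-71763, 25760)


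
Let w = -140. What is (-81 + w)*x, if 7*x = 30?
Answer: -6630/7 ≈ -947.14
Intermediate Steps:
x = 30/7 (x = (1/7)*30 = 30/7 ≈ 4.2857)
(-81 + w)*x = (-81 - 140)*(30/7) = -221*30/7 = -6630/7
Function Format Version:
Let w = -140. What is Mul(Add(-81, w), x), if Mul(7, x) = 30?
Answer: Rational(-6630, 7) ≈ -947.14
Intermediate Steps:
x = Rational(30, 7) (x = Mul(Rational(1, 7), 30) = Rational(30, 7) ≈ 4.2857)
Mul(Add(-81, w), x) = Mul(Add(-81, -140), Rational(30, 7)) = Mul(-221, Rational(30, 7)) = Rational(-6630, 7)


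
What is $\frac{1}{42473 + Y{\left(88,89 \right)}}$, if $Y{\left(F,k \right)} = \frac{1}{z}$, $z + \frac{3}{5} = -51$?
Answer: $\frac{258}{10958029} \approx 2.3544 \cdot 10^{-5}$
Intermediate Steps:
$z = - \frac{258}{5}$ ($z = - \frac{3}{5} - 51 = - \frac{258}{5} \approx -51.6$)
$Y{\left(F,k \right)} = - \frac{5}{258}$ ($Y{\left(F,k \right)} = \frac{1}{- \frac{258}{5}} = - \frac{5}{258}$)
$\frac{1}{42473 + Y{\left(88,89 \right)}} = \frac{1}{42473 - \frac{5}{258}} = \frac{1}{\frac{10958029}{258}} = \frac{258}{10958029}$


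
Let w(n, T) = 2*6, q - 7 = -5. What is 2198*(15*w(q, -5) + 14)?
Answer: 426412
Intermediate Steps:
q = 2 (q = 7 - 5 = 2)
w(n, T) = 12
2198*(15*w(q, -5) + 14) = 2198*(15*12 + 14) = 2198*(180 + 14) = 2198*194 = 426412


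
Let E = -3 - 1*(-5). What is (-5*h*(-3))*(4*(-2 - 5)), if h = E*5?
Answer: -4200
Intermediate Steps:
E = 2 (E = -3 + 5 = 2)
h = 10 (h = 2*5 = 10)
(-5*h*(-3))*(4*(-2 - 5)) = (-5*10*(-3))*(4*(-2 - 5)) = (-50*(-3))*(4*(-7)) = 150*(-28) = -4200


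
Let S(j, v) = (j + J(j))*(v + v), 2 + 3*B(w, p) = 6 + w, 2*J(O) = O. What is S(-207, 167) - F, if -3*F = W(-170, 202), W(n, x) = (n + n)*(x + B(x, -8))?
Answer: -1209443/9 ≈ -1.3438e+5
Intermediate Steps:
J(O) = O/2
B(w, p) = 4/3 + w/3 (B(w, p) = -⅔ + (6 + w)/3 = -⅔ + (2 + w/3) = 4/3 + w/3)
S(j, v) = 3*j*v (S(j, v) = (j + j/2)*(v + v) = (3*j/2)*(2*v) = 3*j*v)
W(n, x) = 2*n*(4/3 + 4*x/3) (W(n, x) = (n + n)*(x + (4/3 + x/3)) = (2*n)*(4/3 + 4*x/3) = 2*n*(4/3 + 4*x/3))
F = 276080/9 (F = -8*(-170)*(1 + 202)/9 = -8*(-170)*203/9 = -⅓*(-276080/3) = 276080/9 ≈ 30676.)
S(-207, 167) - F = 3*(-207)*167 - 1*276080/9 = -103707 - 276080/9 = -1209443/9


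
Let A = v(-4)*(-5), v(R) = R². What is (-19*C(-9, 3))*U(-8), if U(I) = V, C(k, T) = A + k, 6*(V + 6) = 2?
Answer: -28747/3 ≈ -9582.3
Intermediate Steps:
V = -17/3 (V = -6 + (⅙)*2 = -6 + ⅓ = -17/3 ≈ -5.6667)
A = -80 (A = (-4)²*(-5) = 16*(-5) = -80)
C(k, T) = -80 + k
U(I) = -17/3
(-19*C(-9, 3))*U(-8) = -19*(-80 - 9)*(-17/3) = -19*(-89)*(-17/3) = 1691*(-17/3) = -28747/3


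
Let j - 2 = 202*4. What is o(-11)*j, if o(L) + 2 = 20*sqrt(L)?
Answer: -1620 + 16200*I*sqrt(11) ≈ -1620.0 + 53729.0*I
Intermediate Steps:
o(L) = -2 + 20*sqrt(L)
j = 810 (j = 2 + 202*4 = 2 + 808 = 810)
o(-11)*j = (-2 + 20*sqrt(-11))*810 = (-2 + 20*(I*sqrt(11)))*810 = (-2 + 20*I*sqrt(11))*810 = -1620 + 16200*I*sqrt(11)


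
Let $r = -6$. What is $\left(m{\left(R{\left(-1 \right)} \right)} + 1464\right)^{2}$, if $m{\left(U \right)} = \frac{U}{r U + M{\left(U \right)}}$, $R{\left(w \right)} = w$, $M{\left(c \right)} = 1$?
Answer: $\frac{105001009}{49} \approx 2.1429 \cdot 10^{6}$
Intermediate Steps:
$m{\left(U \right)} = \frac{U}{1 - 6 U}$ ($m{\left(U \right)} = \frac{U}{- 6 U + 1} = \frac{U}{1 - 6 U}$)
$\left(m{\left(R{\left(-1 \right)} \right)} + 1464\right)^{2} = \left(- \frac{1}{1 - -6} + 1464\right)^{2} = \left(- \frac{1}{1 + 6} + 1464\right)^{2} = \left(- \frac{1}{7} + 1464\right)^{2} = \left(\frac{10247}{7}\right)^{2} = \frac{105001009}{49}$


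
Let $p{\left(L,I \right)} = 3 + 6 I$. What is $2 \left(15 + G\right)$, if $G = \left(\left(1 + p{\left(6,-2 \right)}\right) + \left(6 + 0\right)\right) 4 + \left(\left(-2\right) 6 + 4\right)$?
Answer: $-2$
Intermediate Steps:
$G = -16$ ($G = \left(\left(1 + \left(3 + 6 \left(-2\right)\right)\right) + \left(6 + 0\right)\right) 4 + \left(\left(-2\right) 6 + 4\right) = \left(\left(1 + \left(3 - 12\right)\right) + 6\right) 4 + \left(-12 + 4\right) = \left(\left(1 - 9\right) + 6\right) 4 - 8 = \left(-8 + 6\right) 4 - 8 = \left(-2\right) 4 - 8 = -8 - 8 = -16$)
$2 \left(15 + G\right) = 2 \left(15 - 16\right) = 2 \left(-1\right) = -2$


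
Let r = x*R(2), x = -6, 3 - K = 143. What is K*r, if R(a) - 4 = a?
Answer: 5040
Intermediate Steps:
R(a) = 4 + a
K = -140 (K = 3 - 1*143 = 3 - 143 = -140)
r = -36 (r = -6*(4 + 2) = -6*6 = -36)
K*r = -140*(-36) = 5040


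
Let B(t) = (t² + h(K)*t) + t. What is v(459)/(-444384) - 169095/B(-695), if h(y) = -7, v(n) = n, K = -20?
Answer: -1674816333/4811148064 ≈ -0.34811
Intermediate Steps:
B(t) = t² - 6*t (B(t) = (t² - 7*t) + t = t² - 6*t)
v(459)/(-444384) - 169095/B(-695) = 459/(-444384) - 169095*(-1/(695*(-6 - 695))) = 459*(-1/444384) - 169095/((-695*(-701))) = -51/49376 - 169095/487195 = -51/49376 - 169095*1/487195 = -51/49376 - 33819/97439 = -1674816333/4811148064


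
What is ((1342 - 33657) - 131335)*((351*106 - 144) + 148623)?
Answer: -30387350250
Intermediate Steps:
((1342 - 33657) - 131335)*((351*106 - 144) + 148623) = (-32315 - 131335)*((37206 - 144) + 148623) = -163650*(37062 + 148623) = -163650*185685 = -30387350250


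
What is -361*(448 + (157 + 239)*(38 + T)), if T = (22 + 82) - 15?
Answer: -18317140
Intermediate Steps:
T = 89 (T = 104 - 15 = 89)
-361*(448 + (157 + 239)*(38 + T)) = -361*(448 + (157 + 239)*(38 + 89)) = -361*(448 + 396*127) = -361*(448 + 50292) = -361*50740 = -18317140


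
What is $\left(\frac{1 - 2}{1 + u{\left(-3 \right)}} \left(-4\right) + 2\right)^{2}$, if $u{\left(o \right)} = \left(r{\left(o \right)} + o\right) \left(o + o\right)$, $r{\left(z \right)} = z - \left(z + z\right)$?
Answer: $36$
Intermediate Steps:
$r{\left(z \right)} = - z$ ($r{\left(z \right)} = z - 2 z = - z$)
$u{\left(o \right)} = 0$ ($u{\left(o \right)} = \left(- o + o\right) \left(o + o\right) = 0 \cdot 2 o = 0$)
$\left(\frac{1 - 2}{1 + u{\left(-3 \right)}} \left(-4\right) + 2\right)^{2} = \left(\frac{1 - 2}{1 + 0} \left(-4\right) + 2\right)^{2} = \left(- 1^{-1} \left(-4\right) + 2\right)^{2} = \left(\left(-1\right) 1 \left(-4\right) + 2\right)^{2} = \left(\left(-1\right) \left(-4\right) + 2\right)^{2} = \left(4 + 2\right)^{2} = 6^{2} = 36$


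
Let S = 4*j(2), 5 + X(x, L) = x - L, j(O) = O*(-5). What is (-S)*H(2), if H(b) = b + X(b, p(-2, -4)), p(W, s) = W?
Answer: 40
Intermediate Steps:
j(O) = -5*O
X(x, L) = -5 + x - L (X(x, L) = -5 + (x - L) = -5 + x - L)
S = -40 (S = 4*(-5*2) = 4*(-10) = -40)
H(b) = -3 + 2*b (H(b) = b + (-5 + b - 1*(-2)) = b + (-5 + b + 2) = b + (-3 + b) = -3 + 2*b)
(-S)*H(2) = (-1*(-40))*(-3 + 2*2) = 40*(-3 + 4) = 40*1 = 40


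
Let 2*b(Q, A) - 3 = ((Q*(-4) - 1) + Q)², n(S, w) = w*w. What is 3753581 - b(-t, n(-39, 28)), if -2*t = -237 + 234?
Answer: 30028587/8 ≈ 3.7536e+6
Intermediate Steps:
t = 3/2 (t = -(-237 + 234)/2 = -½*(-3) = 3/2 ≈ 1.5000)
n(S, w) = w²
b(Q, A) = 3/2 + (-1 - 3*Q)²/2 (b(Q, A) = 3/2 + ((Q*(-4) - 1) + Q)²/2 = 3/2 + ((-4*Q - 1) + Q)²/2 = 3/2 + ((-1 - 4*Q) + Q)²/2 = 3/2 + (-1 - 3*Q)²/2)
3753581 - b(-t, n(-39, 28)) = 3753581 - (3/2 + (1 + 3*(-1*3/2))²/2) = 3753581 - (3/2 + (1 + 3*(-3/2))²/2) = 3753581 - (3/2 + (1 - 9/2)²/2) = 3753581 - (3/2 + (-7/2)²/2) = 3753581 - (3/2 + (½)*(49/4)) = 3753581 - (3/2 + 49/8) = 3753581 - 1*61/8 = 3753581 - 61/8 = 30028587/8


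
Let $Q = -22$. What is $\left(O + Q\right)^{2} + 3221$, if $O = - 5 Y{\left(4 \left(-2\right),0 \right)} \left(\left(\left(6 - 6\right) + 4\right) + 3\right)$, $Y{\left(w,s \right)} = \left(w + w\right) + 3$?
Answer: $190710$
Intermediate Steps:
$Y{\left(w,s \right)} = 3 + 2 w$ ($Y{\left(w,s \right)} = 2 w + 3 = 3 + 2 w$)
$O = 455$ ($O = - 5 \left(3 + 2 \cdot 4 \left(-2\right)\right) \left(\left(\left(6 - 6\right) + 4\right) + 3\right) = - 5 \left(3 + 2 \left(-8\right)\right) \left(\left(\left(6 - 6\right) + 4\right) + 3\right) = - 5 \left(3 - 16\right) \left(\left(0 + 4\right) + 3\right) = \left(-5\right) \left(-13\right) \left(4 + 3\right) = 65 \cdot 7 = 455$)
$\left(O + Q\right)^{2} + 3221 = \left(455 - 22\right)^{2} + 3221 = 433^{2} + 3221 = 187489 + 3221 = 190710$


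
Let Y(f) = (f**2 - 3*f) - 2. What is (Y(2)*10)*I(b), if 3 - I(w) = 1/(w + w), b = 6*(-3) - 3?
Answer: -2540/21 ≈ -120.95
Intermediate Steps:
Y(f) = -2 + f**2 - 3*f
b = -21 (b = -18 - 3 = -21)
I(w) = 3 - 1/(2*w) (I(w) = 3 - 1/(w + w) = 3 - 1/(2*w))
(Y(2)*10)*I(b) = ((-2 + 2**2 - 3*2)*10)*(3 - 1/2/(-21)) = ((-2 + 4 - 6)*10)*(3 - 1/2*(-1/21)) = (-4*10)*(3 + 1/42) = -40*127/42 = -2540/21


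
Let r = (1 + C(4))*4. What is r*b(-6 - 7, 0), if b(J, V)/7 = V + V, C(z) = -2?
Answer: 0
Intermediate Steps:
b(J, V) = 14*V (b(J, V) = 7*(V + V) = 7*(2*V) = 14*V)
r = -4 (r = (1 - 2)*4 = -1*4 = -4)
r*b(-6 - 7, 0) = -56*0 = -4*0 = 0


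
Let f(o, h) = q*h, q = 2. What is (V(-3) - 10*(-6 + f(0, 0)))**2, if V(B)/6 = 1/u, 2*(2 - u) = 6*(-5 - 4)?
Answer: 3048516/841 ≈ 3624.9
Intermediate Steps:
u = 29 (u = 2 - 3*(-5 - 4) = 2 - 3*(-9) = 2 - 1/2*(-54) = 2 + 27 = 29)
V(B) = 6/29
f(o, h) = 2*h
(V(-3) - 10*(-6 + f(0, 0)))**2 = (6/29 - 10*(-6 + 2*0))**2 = (6/29 - 10*(-6 + 0))**2 = (6/29 - 10*(-6))**2 = (6/29 + 60)**2 = (1746/29)**2 = 3048516/841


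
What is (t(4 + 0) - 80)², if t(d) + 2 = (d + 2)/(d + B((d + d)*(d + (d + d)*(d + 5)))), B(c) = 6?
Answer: 165649/25 ≈ 6626.0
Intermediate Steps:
t(d) = -2 + (2 + d)/(6 + d) (t(d) = -2 + (d + 2)/(d + 6) = -2 + (2 + d)/(6 + d))
(t(4 + 0) - 80)² = ((-10 - (4 + 0))/(6 + (4 + 0)) - 80)² = ((-10 - 1*4)/(6 + 4) - 80)² = ((-10 - 4)/10 - 80)² = ((⅒)*(-14) - 80)² = (-7/5 - 80)² = (-407/5)² = 165649/25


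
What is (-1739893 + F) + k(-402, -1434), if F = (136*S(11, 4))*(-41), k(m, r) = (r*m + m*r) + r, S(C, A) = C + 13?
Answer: -722215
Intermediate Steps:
S(C, A) = 13 + C
k(m, r) = r + 2*m*r (k(m, r) = (m*r + m*r) + r = 2*m*r + r = r + 2*m*r)
F = -133824 (F = (136*(13 + 11))*(-41) = (136*24)*(-41) = 3264*(-41) = -133824)
(-1739893 + F) + k(-402, -1434) = (-1739893 - 133824) - 1434*(1 + 2*(-402)) = -1873717 - 1434*(1 - 804) = -1873717 - 1434*(-803) = -1873717 + 1151502 = -722215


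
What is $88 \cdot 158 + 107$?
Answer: $14011$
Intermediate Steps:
$88 \cdot 158 + 107 = 13904 + 107 = 14011$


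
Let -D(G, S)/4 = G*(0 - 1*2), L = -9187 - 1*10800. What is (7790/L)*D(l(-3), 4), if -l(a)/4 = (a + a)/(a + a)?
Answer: 249280/19987 ≈ 12.472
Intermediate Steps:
l(a) = -4 (l(a) = -4*(a + a)/(a + a) = -4*2*a/(2*a) = -4*2*a*1/(2*a) = -4*1 = -4)
L = -19987 (L = -9187 - 10800 = -19987)
D(G, S) = 8*G (D(G, S) = -4*G*(0 - 1*2) = -4*G*(0 - 2) = -4*G*(-2) = -(-8)*G = 8*G)
(7790/L)*D(l(-3), 4) = (7790/(-19987))*(8*(-4)) = (7790*(-1/19987))*(-32) = -7790/19987*(-32) = 249280/19987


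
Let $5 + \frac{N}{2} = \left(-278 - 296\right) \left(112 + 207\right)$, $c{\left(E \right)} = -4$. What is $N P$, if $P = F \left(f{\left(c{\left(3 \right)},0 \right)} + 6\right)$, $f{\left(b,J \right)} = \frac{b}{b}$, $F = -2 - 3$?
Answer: $12817770$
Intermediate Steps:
$F = -5$
$f{\left(b,J \right)} = 1$
$N = -366222$ ($N = -10 + 2 \left(-278 - 296\right) \left(112 + 207\right) = -10 + 2 \left(\left(-574\right) 319\right) = -10 + 2 \left(-183106\right) = -10 - 366212 = -366222$)
$P = -35$ ($P = - 5 \left(1 + 6\right) = \left(-5\right) 7 = -35$)
$N P = \left(-366222\right) \left(-35\right) = 12817770$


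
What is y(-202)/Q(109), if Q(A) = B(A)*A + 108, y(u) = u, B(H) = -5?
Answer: 202/437 ≈ 0.46224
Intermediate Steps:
Q(A) = 108 - 5*A (Q(A) = -5*A + 108 = 108 - 5*A)
y(-202)/Q(109) = -202/(108 - 5*109) = -202/(108 - 545) = -202/(-437) = -202*(-1/437) = 202/437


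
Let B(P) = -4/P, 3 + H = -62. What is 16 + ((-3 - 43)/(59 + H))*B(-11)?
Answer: 620/33 ≈ 18.788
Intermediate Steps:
H = -65 (H = -3 - 62 = -65)
16 + ((-3 - 43)/(59 + H))*B(-11) = 16 + ((-3 - 43)/(59 - 65))*(-4/(-11)) = 16 + (-46/(-6))*(-4*(-1/11)) = 16 - 46*(-1/6)*(4/11) = 16 + (23/3)*(4/11) = 16 + 92/33 = 620/33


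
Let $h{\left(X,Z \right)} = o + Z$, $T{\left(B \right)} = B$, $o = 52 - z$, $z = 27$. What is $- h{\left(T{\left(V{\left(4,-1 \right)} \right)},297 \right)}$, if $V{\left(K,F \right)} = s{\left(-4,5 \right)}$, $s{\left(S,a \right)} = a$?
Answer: $-322$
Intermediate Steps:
$o = 25$ ($o = 52 - 27 = 25$)
$V{\left(K,F \right)} = 5$
$h{\left(X,Z \right)} = 25 + Z$
$- h{\left(T{\left(V{\left(4,-1 \right)} \right)},297 \right)} = - (25 + 297) = \left(-1\right) 322 = -322$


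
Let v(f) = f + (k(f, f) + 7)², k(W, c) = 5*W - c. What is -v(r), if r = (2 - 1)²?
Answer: -122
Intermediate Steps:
k(W, c) = -c + 5*W
r = 1 (r = 1² = 1)
v(f) = f + (7 + 4*f)² (v(f) = f + ((-f + 5*f) + 7)² = f + (4*f + 7)² = f + (7 + 4*f)²)
-v(r) = -(1 + (7 + 4*1)²) = -(1 + (7 + 4)²) = -(1 + 11²) = -(1 + 121) = -1*122 = -122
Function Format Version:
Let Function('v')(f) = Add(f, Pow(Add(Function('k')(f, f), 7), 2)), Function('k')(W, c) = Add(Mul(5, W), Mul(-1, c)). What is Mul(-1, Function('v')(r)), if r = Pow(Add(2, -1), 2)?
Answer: -122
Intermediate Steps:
Function('k')(W, c) = Add(Mul(-1, c), Mul(5, W))
r = 1 (r = Pow(1, 2) = 1)
Function('v')(f) = Add(f, Pow(Add(7, Mul(4, f)), 2)) (Function('v')(f) = Add(f, Pow(Add(Add(Mul(-1, f), Mul(5, f)), 7), 2)) = Add(f, Pow(Add(Mul(4, f), 7), 2)) = Add(f, Pow(Add(7, Mul(4, f)), 2)))
Mul(-1, Function('v')(r)) = Mul(-1, Add(1, Pow(Add(7, Mul(4, 1)), 2))) = Mul(-1, Add(1, Pow(Add(7, 4), 2))) = Mul(-1, Add(1, Pow(11, 2))) = Mul(-1, Add(1, 121)) = Mul(-1, 122) = -122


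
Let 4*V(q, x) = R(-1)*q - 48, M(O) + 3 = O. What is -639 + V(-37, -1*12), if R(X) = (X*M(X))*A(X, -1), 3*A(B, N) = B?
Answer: -1916/3 ≈ -638.67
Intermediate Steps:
A(B, N) = B/3
M(O) = -3 + O
R(X) = X**2*(-3 + X)/3 (R(X) = (X*(-3 + X))*(X/3) = X**2*(-3 + X)/3)
V(q, x) = -12 - q/3 (V(q, x) = (((1/3)*(-1)**2*(-3 - 1))*q - 48)/4 = (((1/3)*1*(-4))*q - 48)/4 = (-4*q/3 - 48)/4 = (-48 - 4*q/3)/4 = -12 - q/3)
-639 + V(-37, -1*12) = -639 + (-12 - 1/3*(-37)) = -639 + (-12 + 37/3) = -639 + 1/3 = -1916/3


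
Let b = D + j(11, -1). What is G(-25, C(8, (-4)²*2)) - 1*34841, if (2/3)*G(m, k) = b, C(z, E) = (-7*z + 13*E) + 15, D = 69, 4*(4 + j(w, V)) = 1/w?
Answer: -3057425/88 ≈ -34743.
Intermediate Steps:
j(w, V) = -4 + 1/(4*w)
C(z, E) = 15 - 7*z + 13*E
b = 2861/44 (b = 69 + (-4 + (¼)/11) = 69 + (-4 + (¼)*(1/11)) = 69 + (-4 + 1/44) = 69 - 175/44 = 2861/44 ≈ 65.023)
G(m, k) = 8583/88 (G(m, k) = (3/2)*(2861/44) = 8583/88)
G(-25, C(8, (-4)²*2)) - 1*34841 = 8583/88 - 1*34841 = 8583/88 - 34841 = -3057425/88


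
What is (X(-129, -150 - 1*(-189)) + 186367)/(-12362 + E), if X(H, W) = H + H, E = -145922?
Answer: -26587/22612 ≈ -1.1758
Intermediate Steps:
X(H, W) = 2*H
(X(-129, -150 - 1*(-189)) + 186367)/(-12362 + E) = (2*(-129) + 186367)/(-12362 - 145922) = (-258 + 186367)/(-158284) = 186109*(-1/158284) = -26587/22612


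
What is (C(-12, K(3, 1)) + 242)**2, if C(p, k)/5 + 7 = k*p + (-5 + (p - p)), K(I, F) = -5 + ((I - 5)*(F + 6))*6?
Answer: 30492484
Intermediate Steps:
K(I, F) = -5 + 6*(-5 + I)*(6 + F) (K(I, F) = -5 + ((-5 + I)*(6 + F))*6 = -5 + 6*(-5 + I)*(6 + F))
C(p, k) = -60 + 5*k*p (C(p, k) = -35 + 5*(k*p + (-5 + (p - p))) = -35 + 5*(k*p + (-5 + 0)) = -35 + 5*(k*p - 5) = -35 + 5*(-5 + k*p) = -35 + (-25 + 5*k*p) = -60 + 5*k*p)
(C(-12, K(3, 1)) + 242)**2 = ((-60 + 5*(-185 - 30*1 + 36*3 + 6*1*3)*(-12)) + 242)**2 = ((-60 + 5*(-185 - 30 + 108 + 18)*(-12)) + 242)**2 = ((-60 + 5*(-89)*(-12)) + 242)**2 = ((-60 + 5340) + 242)**2 = (5280 + 242)**2 = 5522**2 = 30492484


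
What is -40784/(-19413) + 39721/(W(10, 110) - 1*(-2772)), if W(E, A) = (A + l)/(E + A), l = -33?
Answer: 9645634808/587185011 ≈ 16.427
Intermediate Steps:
W(E, A) = (-33 + A)/(A + E) (W(E, A) = (A - 33)/(E + A) = (-33 + A)/(A + E))
-40784/(-19413) + 39721/(W(10, 110) - 1*(-2772)) = -40784/(-19413) + 39721/((-33 + 110)/(110 + 10) - 1*(-2772)) = -40784*(-1/19413) + 39721/(77/120 + 2772) = 40784/19413 + 39721/((1/120)*77 + 2772) = 40784/19413 + 39721/(77/120 + 2772) = 40784/19413 + 39721/(332717/120) = 40784/19413 + 39721*(120/332717) = 40784/19413 + 433320/30247 = 9645634808/587185011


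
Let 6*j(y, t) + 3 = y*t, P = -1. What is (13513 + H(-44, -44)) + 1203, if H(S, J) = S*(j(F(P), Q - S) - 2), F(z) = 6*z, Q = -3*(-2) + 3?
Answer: 17158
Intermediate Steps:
Q = 9 (Q = 6 + 3 = 9)
j(y, t) = -1/2 + t*y/6 (j(y, t) = -1/2 + (y*t)/6 = -1/2 + (t*y)/6 = -1/2 + t*y/6)
H(S, J) = S*(-23/2 + S) (H(S, J) = S*((-1/2 + (9 - S)*(6*(-1))/6) - 2) = S*((-1/2 + (1/6)*(9 - S)*(-6)) - 2) = S*((-1/2 + (-9 + S)) - 2) = S*((-19/2 + S) - 2) = S*(-23/2 + S))
(13513 + H(-44, -44)) + 1203 = (13513 + (1/2)*(-44)*(-23 + 2*(-44))) + 1203 = (13513 + (1/2)*(-44)*(-23 - 88)) + 1203 = (13513 + (1/2)*(-44)*(-111)) + 1203 = (13513 + 2442) + 1203 = 15955 + 1203 = 17158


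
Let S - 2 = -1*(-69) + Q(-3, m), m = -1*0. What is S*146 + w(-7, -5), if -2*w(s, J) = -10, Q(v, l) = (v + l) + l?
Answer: 9933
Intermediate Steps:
m = 0
Q(v, l) = v + 2*l (Q(v, l) = (l + v) + l = v + 2*l)
w(s, J) = 5 (w(s, J) = -½*(-10) = 5)
S = 68 (S = 2 + (-1*(-69) + (-3 + 2*0)) = 2 + (69 + (-3 + 0)) = 2 + (69 - 3) = 2 + 66 = 68)
S*146 + w(-7, -5) = 68*146 + 5 = 9928 + 5 = 9933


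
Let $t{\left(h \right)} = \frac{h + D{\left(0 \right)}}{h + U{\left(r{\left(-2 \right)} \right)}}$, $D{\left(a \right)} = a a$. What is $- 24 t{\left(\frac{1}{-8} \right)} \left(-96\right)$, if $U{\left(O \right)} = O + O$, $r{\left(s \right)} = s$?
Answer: $\frac{768}{11} \approx 69.818$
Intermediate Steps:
$D{\left(a \right)} = a^{2}$
$U{\left(O \right)} = 2 O$
$t{\left(h \right)} = \frac{h}{-4 + h}$ ($t{\left(h \right)} = \frac{h + 0^{2}}{h + 2 \left(-2\right)} = \frac{h + 0}{h - 4} = \frac{h}{-4 + h}$)
$- 24 t{\left(\frac{1}{-8} \right)} \left(-96\right) = - 24 \frac{1}{\left(-8\right) \left(-4 + \frac{1}{-8}\right)} \left(-96\right) = - 24 \left(- \frac{1}{8 \left(-4 - \frac{1}{8}\right)}\right) \left(-96\right) = - 24 \left(- \frac{1}{8 \left(- \frac{33}{8}\right)}\right) \left(-96\right) = - 24 \left(\left(- \frac{1}{8}\right) \left(- \frac{8}{33}\right)\right) \left(-96\right) = \left(-24\right) \frac{1}{33} \left(-96\right) = \left(- \frac{8}{11}\right) \left(-96\right) = \frac{768}{11}$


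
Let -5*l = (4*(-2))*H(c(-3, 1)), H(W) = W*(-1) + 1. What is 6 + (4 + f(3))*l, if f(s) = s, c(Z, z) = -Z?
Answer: -82/5 ≈ -16.400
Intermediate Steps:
H(W) = 1 - W (H(W) = -W + 1 = 1 - W)
l = -16/5 (l = -4*(-2)*(1 - (-1)*(-3))/5 = -(-8)*(1 - 1*3)/5 = -(-8)*(1 - 3)/5 = -(-8)*(-2)/5 = -1/5*16 = -16/5 ≈ -3.2000)
6 + (4 + f(3))*l = 6 + (4 + 3)*(-16/5) = 6 + 7*(-16/5) = 6 - 112/5 = -82/5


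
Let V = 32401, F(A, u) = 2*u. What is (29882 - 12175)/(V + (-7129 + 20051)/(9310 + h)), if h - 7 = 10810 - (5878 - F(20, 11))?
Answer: 3559107/6512783 ≈ 0.54648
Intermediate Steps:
h = 4961 (h = 7 + (10810 - (5878 - 2*11)) = 7 + (10810 - (5878 - 1*22)) = 7 + (10810 - (5878 - 22)) = 7 + (10810 - 1*5856) = 7 + (10810 - 5856) = 7 + 4954 = 4961)
(29882 - 12175)/(V + (-7129 + 20051)/(9310 + h)) = (29882 - 12175)/(32401 + (-7129 + 20051)/(9310 + 4961)) = 17707/(32401 + 12922/14271) = 17707/(32401 + 12922*(1/14271)) = 17707/(32401 + 182/201) = 17707/(6512783/201) = 17707*(201/6512783) = 3559107/6512783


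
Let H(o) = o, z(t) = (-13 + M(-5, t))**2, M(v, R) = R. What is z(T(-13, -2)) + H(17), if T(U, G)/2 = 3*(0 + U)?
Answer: 8298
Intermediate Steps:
T(U, G) = 6*U (T(U, G) = 2*(3*(0 + U)) = 2*(3*U) = 6*U)
z(t) = (-13 + t)**2
z(T(-13, -2)) + H(17) = (-13 + 6*(-13))**2 + 17 = (-13 - 78)**2 + 17 = (-91)**2 + 17 = 8281 + 17 = 8298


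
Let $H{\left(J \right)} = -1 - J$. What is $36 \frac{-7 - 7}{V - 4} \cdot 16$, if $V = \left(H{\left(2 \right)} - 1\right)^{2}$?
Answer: $-672$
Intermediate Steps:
$V = 16$ ($V = \left(\left(-1 - 2\right) - 1\right)^{2} = \left(-3 - 1\right)^{2} = \left(-4\right)^{2} = 16$)
$36 \frac{-7 - 7}{V - 4} \cdot 16 = 36 \frac{-7 - 7}{16 - 4} \cdot 16 = 36 \left(- \frac{14}{12}\right) 16 = 36 \left(\left(-14\right) \frac{1}{12}\right) 16 = 36 \left(- \frac{7}{6}\right) 16 = \left(-42\right) 16 = -672$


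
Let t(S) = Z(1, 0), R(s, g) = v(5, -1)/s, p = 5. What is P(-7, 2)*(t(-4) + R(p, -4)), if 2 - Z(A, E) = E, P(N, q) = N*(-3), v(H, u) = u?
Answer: 189/5 ≈ 37.800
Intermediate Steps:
P(N, q) = -3*N
Z(A, E) = 2 - E
R(s, g) = -1/s
t(S) = 2 (t(S) = 2 - 1*0 = 2 + 0 = 2)
P(-7, 2)*(t(-4) + R(p, -4)) = (-3*(-7))*(2 - 1/5) = 21*(2 - 1*⅕) = 21*(2 - ⅕) = 21*(9/5) = 189/5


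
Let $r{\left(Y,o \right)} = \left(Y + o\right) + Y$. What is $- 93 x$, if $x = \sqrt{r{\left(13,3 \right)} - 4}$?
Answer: $-465$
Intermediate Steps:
$r{\left(Y,o \right)} = o + 2 Y$
$x = 5$ ($x = \sqrt{\left(3 + 2 \cdot 13\right) - 4} = \sqrt{\left(3 + 26\right) - 4} = \sqrt{29 - 4} = \sqrt{25} = 5$)
$- 93 x = \left(-93\right) 5 = -465$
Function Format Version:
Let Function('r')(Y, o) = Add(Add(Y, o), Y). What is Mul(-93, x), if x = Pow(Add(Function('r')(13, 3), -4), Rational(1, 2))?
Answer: -465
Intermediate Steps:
Function('r')(Y, o) = Add(o, Mul(2, Y))
x = 5 (x = Pow(Add(Add(3, Mul(2, 13)), -4), Rational(1, 2)) = Pow(Add(Add(3, 26), -4), Rational(1, 2)) = Pow(Add(29, -4), Rational(1, 2)) = Pow(25, Rational(1, 2)) = 5)
Mul(-93, x) = Mul(-93, 5) = -465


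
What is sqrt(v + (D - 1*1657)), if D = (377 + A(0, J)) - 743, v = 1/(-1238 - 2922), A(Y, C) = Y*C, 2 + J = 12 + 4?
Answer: I*sqrt(547019265)/520 ≈ 44.978*I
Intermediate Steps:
J = 14 (J = -2 + (12 + 4) = -2 + 16 = 14)
A(Y, C) = C*Y
v = -1/4160 (v = 1/(-4160) = -1/4160 ≈ -0.00024038)
D = -366 (D = (377 + 14*0) - 743 = (377 + 0) - 743 = 377 - 743 = -366)
sqrt(v + (D - 1*1657)) = sqrt(-1/4160 + (-366 - 1*1657)) = sqrt(-1/4160 + (-366 - 1657)) = sqrt(-1/4160 - 2023) = sqrt(-8415681/4160) = I*sqrt(547019265)/520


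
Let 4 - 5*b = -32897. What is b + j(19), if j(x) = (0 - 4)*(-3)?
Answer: 32961/5 ≈ 6592.2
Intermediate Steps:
b = 32901/5 (b = ⅘ - ⅕*(-32897) = ⅘ + 32897/5 = 32901/5 ≈ 6580.2)
j(x) = 12 (j(x) = -4*(-3) = 12)
b + j(19) = 32901/5 + 12 = 32961/5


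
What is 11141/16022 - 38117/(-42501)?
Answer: 1084214215/680951022 ≈ 1.5922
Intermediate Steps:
11141/16022 - 38117/(-42501) = 11141*(1/16022) - 38117*(-1/42501) = 11141/16022 + 38117/42501 = 1084214215/680951022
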